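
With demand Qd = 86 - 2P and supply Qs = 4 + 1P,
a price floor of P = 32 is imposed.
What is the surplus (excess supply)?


At P = 32:
Qd = 86 - 2*32 = 22
Qs = 4 + 1*32 = 36
Surplus = Qs - Qd = 36 - 22 = 14

14


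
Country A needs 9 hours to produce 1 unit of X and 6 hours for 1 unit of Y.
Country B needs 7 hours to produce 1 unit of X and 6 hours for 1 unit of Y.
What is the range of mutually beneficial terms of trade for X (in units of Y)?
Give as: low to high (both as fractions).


Opportunity cost of X for Country A = hours_X / hours_Y = 9/6 = 3/2 units of Y
Opportunity cost of X for Country B = hours_X / hours_Y = 7/6 = 7/6 units of Y
Terms of trade must be between the two opportunity costs.
Range: 7/6 to 3/2

7/6 to 3/2


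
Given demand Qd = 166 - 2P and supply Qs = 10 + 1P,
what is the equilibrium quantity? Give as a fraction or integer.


First find equilibrium price:
166 - 2P = 10 + 1P
P* = 156/3 = 52
Then substitute into demand:
Q* = 166 - 2 * 52 = 62

62


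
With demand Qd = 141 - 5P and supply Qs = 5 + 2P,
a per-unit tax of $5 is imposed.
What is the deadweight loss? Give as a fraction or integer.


Pre-tax equilibrium quantity: Q* = 307/7
Post-tax equilibrium quantity: Q_tax = 257/7
Reduction in quantity: Q* - Q_tax = 50/7
DWL = (1/2) * tax * (Q* - Q_tax)
DWL = (1/2) * 5 * 50/7 = 125/7

125/7


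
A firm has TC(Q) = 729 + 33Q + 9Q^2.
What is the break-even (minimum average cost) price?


AC(Q) = 729/Q + 33 + 9Q
To minimize: dAC/dQ = -729/Q^2 + 9 = 0
Q^2 = 729/9 = 81
Q* = 9
Min AC = 729/9 + 33 + 9*9
Min AC = 81 + 33 + 81 = 195

195


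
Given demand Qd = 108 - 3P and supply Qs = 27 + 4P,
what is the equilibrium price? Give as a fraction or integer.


At equilibrium, Qd = Qs.
108 - 3P = 27 + 4P
108 - 27 = 3P + 4P
81 = 7P
P* = 81/7 = 81/7

81/7


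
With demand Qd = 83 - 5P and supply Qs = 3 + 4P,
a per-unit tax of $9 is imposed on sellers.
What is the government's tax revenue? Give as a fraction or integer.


With tax on sellers, new supply: Qs' = 3 + 4(P - 9)
= 4P - 33
New equilibrium quantity:
Q_new = 167/9
Tax revenue = tax * Q_new = 9 * 167/9 = 167

167


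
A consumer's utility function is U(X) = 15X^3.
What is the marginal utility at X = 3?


MU = dU/dX = 15*3*X^(3-1)
MU = 45*X^2
At X = 3:
MU = 45 * 3^2
MU = 45 * 9 = 405

405


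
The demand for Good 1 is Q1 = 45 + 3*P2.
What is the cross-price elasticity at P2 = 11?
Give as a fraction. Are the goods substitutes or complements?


dQ1/dP2 = 3
At P2 = 11: Q1 = 45 + 3*11 = 78
Exy = (dQ1/dP2)(P2/Q1) = 3 * 11 / 78 = 11/26
Since Exy > 0, the goods are substitutes.

11/26 (substitutes)


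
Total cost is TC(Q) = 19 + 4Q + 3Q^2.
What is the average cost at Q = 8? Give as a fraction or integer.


TC(8) = 19 + 4*8 + 3*8^2
TC(8) = 19 + 32 + 192 = 243
AC = TC/Q = 243/8 = 243/8

243/8


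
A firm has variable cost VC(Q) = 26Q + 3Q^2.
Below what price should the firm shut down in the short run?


AVC(Q) = VC(Q)/Q = 26 + 3Q
AVC is increasing in Q, so minimum AVC is at Q -> 0+.
Min AVC = 26
The firm should shut down if P < 26.

26


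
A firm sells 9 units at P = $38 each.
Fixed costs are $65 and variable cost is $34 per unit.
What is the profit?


Total Revenue = P * Q = 38 * 9 = $342
Total Cost = FC + VC*Q = 65 + 34*9 = $371
Profit = TR - TC = 342 - 371 = $-29

$-29


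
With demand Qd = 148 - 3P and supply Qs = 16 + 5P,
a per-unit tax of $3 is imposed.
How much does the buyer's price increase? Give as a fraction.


With a per-unit tax, the buyer's price increase depends on relative slopes.
Supply slope: d = 5, Demand slope: b = 3
Buyer's price increase = d * tax / (b + d)
= 5 * 3 / (3 + 5)
= 15 / 8 = 15/8

15/8


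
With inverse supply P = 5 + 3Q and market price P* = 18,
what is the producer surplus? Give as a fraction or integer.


Minimum supply price (at Q=0): P_min = 5
Quantity supplied at P* = 18:
Q* = (18 - 5)/3 = 13/3
PS = (1/2) * Q* * (P* - P_min)
PS = (1/2) * 13/3 * (18 - 5)
PS = (1/2) * 13/3 * 13 = 169/6

169/6


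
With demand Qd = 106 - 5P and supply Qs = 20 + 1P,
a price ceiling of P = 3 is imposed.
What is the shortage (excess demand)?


At P = 3:
Qd = 106 - 5*3 = 91
Qs = 20 + 1*3 = 23
Shortage = Qd - Qs = 91 - 23 = 68

68


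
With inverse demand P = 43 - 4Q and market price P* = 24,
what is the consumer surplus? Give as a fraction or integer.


Maximum willingness to pay (at Q=0): P_max = 43
Quantity demanded at P* = 24:
Q* = (43 - 24)/4 = 19/4
CS = (1/2) * Q* * (P_max - P*)
CS = (1/2) * 19/4 * (43 - 24)
CS = (1/2) * 19/4 * 19 = 361/8

361/8


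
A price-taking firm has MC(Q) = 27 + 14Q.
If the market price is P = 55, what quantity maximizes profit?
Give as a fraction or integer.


In perfect competition, profit is maximized where P = MC.
55 = 27 + 14Q
28 = 14Q
Q* = 28/14 = 2

2


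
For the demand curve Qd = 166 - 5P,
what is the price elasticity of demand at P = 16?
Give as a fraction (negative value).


dQ/dP = -5
At P = 16: Q = 166 - 5*16 = 86
E = (dQ/dP)(P/Q) = (-5)(16/86) = -40/43

-40/43


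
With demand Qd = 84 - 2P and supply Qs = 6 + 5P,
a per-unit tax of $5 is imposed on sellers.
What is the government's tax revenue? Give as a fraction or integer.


With tax on sellers, new supply: Qs' = 6 + 5(P - 5)
= 5P - 19
New equilibrium quantity:
Q_new = 382/7
Tax revenue = tax * Q_new = 5 * 382/7 = 1910/7

1910/7


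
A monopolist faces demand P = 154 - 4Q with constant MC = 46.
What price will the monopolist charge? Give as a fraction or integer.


MR = 154 - 8Q
Set MR = MC: 154 - 8Q = 46
Q* = 27/2
Substitute into demand:
P* = 154 - 4*27/2 = 100

100


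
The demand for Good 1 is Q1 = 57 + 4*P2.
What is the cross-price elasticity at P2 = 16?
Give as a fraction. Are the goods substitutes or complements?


dQ1/dP2 = 4
At P2 = 16: Q1 = 57 + 4*16 = 121
Exy = (dQ1/dP2)(P2/Q1) = 4 * 16 / 121 = 64/121
Since Exy > 0, the goods are substitutes.

64/121 (substitutes)


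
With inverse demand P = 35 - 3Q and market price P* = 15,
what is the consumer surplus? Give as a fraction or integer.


Maximum willingness to pay (at Q=0): P_max = 35
Quantity demanded at P* = 15:
Q* = (35 - 15)/3 = 20/3
CS = (1/2) * Q* * (P_max - P*)
CS = (1/2) * 20/3 * (35 - 15)
CS = (1/2) * 20/3 * 20 = 200/3

200/3


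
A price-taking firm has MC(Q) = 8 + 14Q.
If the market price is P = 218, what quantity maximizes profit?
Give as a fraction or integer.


In perfect competition, profit is maximized where P = MC.
218 = 8 + 14Q
210 = 14Q
Q* = 210/14 = 15

15


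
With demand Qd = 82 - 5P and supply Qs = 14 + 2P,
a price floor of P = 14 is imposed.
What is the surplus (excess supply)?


At P = 14:
Qd = 82 - 5*14 = 12
Qs = 14 + 2*14 = 42
Surplus = Qs - Qd = 42 - 12 = 30

30


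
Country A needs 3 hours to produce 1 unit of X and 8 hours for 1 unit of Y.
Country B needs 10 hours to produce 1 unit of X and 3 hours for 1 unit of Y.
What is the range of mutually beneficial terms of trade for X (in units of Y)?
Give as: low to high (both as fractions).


Opportunity cost of X for Country A = hours_X / hours_Y = 3/8 = 3/8 units of Y
Opportunity cost of X for Country B = hours_X / hours_Y = 10/3 = 10/3 units of Y
Terms of trade must be between the two opportunity costs.
Range: 3/8 to 10/3

3/8 to 10/3


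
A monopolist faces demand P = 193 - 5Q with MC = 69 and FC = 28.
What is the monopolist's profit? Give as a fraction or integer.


MR = MC: 193 - 10Q = 69
Q* = 62/5
P* = 193 - 5*62/5 = 131
Profit = (P* - MC)*Q* - FC
= (131 - 69)*62/5 - 28
= 62*62/5 - 28
= 3844/5 - 28 = 3704/5

3704/5


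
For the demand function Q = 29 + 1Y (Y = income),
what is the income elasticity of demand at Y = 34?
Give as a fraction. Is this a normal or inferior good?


dQ/dY = 1
At Y = 34: Q = 29 + 1*34 = 63
Ey = (dQ/dY)(Y/Q) = 1 * 34 / 63 = 34/63
Since Ey > 0, this is a normal good.

34/63 (normal good)


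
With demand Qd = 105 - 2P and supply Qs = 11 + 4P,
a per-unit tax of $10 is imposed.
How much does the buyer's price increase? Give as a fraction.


With a per-unit tax, the buyer's price increase depends on relative slopes.
Supply slope: d = 4, Demand slope: b = 2
Buyer's price increase = d * tax / (b + d)
= 4 * 10 / (2 + 4)
= 40 / 6 = 20/3

20/3


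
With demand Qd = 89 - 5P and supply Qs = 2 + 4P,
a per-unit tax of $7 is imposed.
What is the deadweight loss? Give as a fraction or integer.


Pre-tax equilibrium quantity: Q* = 122/3
Post-tax equilibrium quantity: Q_tax = 226/9
Reduction in quantity: Q* - Q_tax = 140/9
DWL = (1/2) * tax * (Q* - Q_tax)
DWL = (1/2) * 7 * 140/9 = 490/9

490/9


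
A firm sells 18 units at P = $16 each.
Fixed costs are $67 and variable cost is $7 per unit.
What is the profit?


Total Revenue = P * Q = 16 * 18 = $288
Total Cost = FC + VC*Q = 67 + 7*18 = $193
Profit = TR - TC = 288 - 193 = $95

$95


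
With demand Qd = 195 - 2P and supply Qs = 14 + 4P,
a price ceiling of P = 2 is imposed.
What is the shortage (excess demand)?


At P = 2:
Qd = 195 - 2*2 = 191
Qs = 14 + 4*2 = 22
Shortage = Qd - Qs = 191 - 22 = 169

169


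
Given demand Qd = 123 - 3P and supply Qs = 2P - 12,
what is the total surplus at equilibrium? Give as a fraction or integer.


Find equilibrium: 123 - 3P = 2P - 12
123 + 12 = 5P
P* = 135/5 = 27
Q* = 2*27 - 12 = 42
Inverse demand: P = 41 - Q/3, so P_max = 41
Inverse supply: P = 6 + Q/2, so P_min = 6
CS = (1/2) * 42 * (41 - 27) = 294
PS = (1/2) * 42 * (27 - 6) = 441
TS = CS + PS = 294 + 441 = 735

735


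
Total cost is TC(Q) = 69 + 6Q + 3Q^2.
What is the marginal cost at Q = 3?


MC = dTC/dQ = 6 + 2*3*Q
At Q = 3:
MC = 6 + 6*3
MC = 6 + 18 = 24

24


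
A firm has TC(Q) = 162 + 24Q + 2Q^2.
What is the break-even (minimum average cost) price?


AC(Q) = 162/Q + 24 + 2Q
To minimize: dAC/dQ = -162/Q^2 + 2 = 0
Q^2 = 162/2 = 81
Q* = 9
Min AC = 162/9 + 24 + 2*9
Min AC = 18 + 24 + 18 = 60

60


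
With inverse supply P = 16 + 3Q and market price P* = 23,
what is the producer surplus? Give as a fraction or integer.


Minimum supply price (at Q=0): P_min = 16
Quantity supplied at P* = 23:
Q* = (23 - 16)/3 = 7/3
PS = (1/2) * Q* * (P* - P_min)
PS = (1/2) * 7/3 * (23 - 16)
PS = (1/2) * 7/3 * 7 = 49/6

49/6


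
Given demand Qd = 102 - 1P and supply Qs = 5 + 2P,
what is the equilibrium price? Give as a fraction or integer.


At equilibrium, Qd = Qs.
102 - 1P = 5 + 2P
102 - 5 = 1P + 2P
97 = 3P
P* = 97/3 = 97/3

97/3


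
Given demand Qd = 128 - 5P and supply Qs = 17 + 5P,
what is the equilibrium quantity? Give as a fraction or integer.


First find equilibrium price:
128 - 5P = 17 + 5P
P* = 111/10 = 111/10
Then substitute into demand:
Q* = 128 - 5 * 111/10 = 145/2

145/2


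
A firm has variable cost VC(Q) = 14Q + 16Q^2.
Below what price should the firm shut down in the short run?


AVC(Q) = VC(Q)/Q = 14 + 16Q
AVC is increasing in Q, so minimum AVC is at Q -> 0+.
Min AVC = 14
The firm should shut down if P < 14.

14


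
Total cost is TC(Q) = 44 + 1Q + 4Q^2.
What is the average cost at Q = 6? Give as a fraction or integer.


TC(6) = 44 + 1*6 + 4*6^2
TC(6) = 44 + 6 + 144 = 194
AC = TC/Q = 194/6 = 97/3

97/3


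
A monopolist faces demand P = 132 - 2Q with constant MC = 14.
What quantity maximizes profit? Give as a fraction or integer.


TR = P*Q = (132 - 2Q)Q = 132Q - 2Q^2
MR = dTR/dQ = 132 - 4Q
Set MR = MC:
132 - 4Q = 14
118 = 4Q
Q* = 118/4 = 59/2

59/2


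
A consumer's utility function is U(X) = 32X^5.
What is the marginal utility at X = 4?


MU = dU/dX = 32*5*X^(5-1)
MU = 160*X^4
At X = 4:
MU = 160 * 4^4
MU = 160 * 256 = 40960

40960


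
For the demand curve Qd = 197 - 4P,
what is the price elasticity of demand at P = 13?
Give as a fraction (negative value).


dQ/dP = -4
At P = 13: Q = 197 - 4*13 = 145
E = (dQ/dP)(P/Q) = (-4)(13/145) = -52/145

-52/145


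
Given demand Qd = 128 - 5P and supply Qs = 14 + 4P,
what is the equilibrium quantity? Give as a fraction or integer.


First find equilibrium price:
128 - 5P = 14 + 4P
P* = 114/9 = 38/3
Then substitute into demand:
Q* = 128 - 5 * 38/3 = 194/3

194/3


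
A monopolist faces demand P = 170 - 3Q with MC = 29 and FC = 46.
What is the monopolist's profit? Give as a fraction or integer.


MR = MC: 170 - 6Q = 29
Q* = 47/2
P* = 170 - 3*47/2 = 199/2
Profit = (P* - MC)*Q* - FC
= (199/2 - 29)*47/2 - 46
= 141/2*47/2 - 46
= 6627/4 - 46 = 6443/4

6443/4


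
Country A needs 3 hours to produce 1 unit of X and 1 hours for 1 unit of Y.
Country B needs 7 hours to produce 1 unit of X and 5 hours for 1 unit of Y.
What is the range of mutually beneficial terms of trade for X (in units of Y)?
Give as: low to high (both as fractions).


Opportunity cost of X for Country A = hours_X / hours_Y = 3/1 = 3 units of Y
Opportunity cost of X for Country B = hours_X / hours_Y = 7/5 = 7/5 units of Y
Terms of trade must be between the two opportunity costs.
Range: 7/5 to 3

7/5 to 3


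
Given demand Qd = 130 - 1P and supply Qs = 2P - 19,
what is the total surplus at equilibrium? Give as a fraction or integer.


Find equilibrium: 130 - 1P = 2P - 19
130 + 19 = 3P
P* = 149/3 = 149/3
Q* = 2*149/3 - 19 = 241/3
Inverse demand: P = 130 - Q/1, so P_max = 130
Inverse supply: P = 19/2 + Q/2, so P_min = 19/2
CS = (1/2) * 241/3 * (130 - 149/3) = 58081/18
PS = (1/2) * 241/3 * (149/3 - 19/2) = 58081/36
TS = CS + PS = 58081/18 + 58081/36 = 58081/12

58081/12


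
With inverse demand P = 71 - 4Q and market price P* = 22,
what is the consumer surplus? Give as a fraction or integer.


Maximum willingness to pay (at Q=0): P_max = 71
Quantity demanded at P* = 22:
Q* = (71 - 22)/4 = 49/4
CS = (1/2) * Q* * (P_max - P*)
CS = (1/2) * 49/4 * (71 - 22)
CS = (1/2) * 49/4 * 49 = 2401/8

2401/8


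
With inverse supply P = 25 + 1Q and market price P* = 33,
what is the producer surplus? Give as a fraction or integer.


Minimum supply price (at Q=0): P_min = 25
Quantity supplied at P* = 33:
Q* = (33 - 25)/1 = 8
PS = (1/2) * Q* * (P* - P_min)
PS = (1/2) * 8 * (33 - 25)
PS = (1/2) * 8 * 8 = 32

32


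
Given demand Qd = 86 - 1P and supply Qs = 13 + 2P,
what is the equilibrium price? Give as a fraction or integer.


At equilibrium, Qd = Qs.
86 - 1P = 13 + 2P
86 - 13 = 1P + 2P
73 = 3P
P* = 73/3 = 73/3

73/3


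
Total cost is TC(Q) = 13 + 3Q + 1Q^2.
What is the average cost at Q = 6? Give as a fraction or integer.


TC(6) = 13 + 3*6 + 1*6^2
TC(6) = 13 + 18 + 36 = 67
AC = TC/Q = 67/6 = 67/6

67/6


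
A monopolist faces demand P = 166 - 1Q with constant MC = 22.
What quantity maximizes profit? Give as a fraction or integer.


TR = P*Q = (166 - 1Q)Q = 166Q - 1Q^2
MR = dTR/dQ = 166 - 2Q
Set MR = MC:
166 - 2Q = 22
144 = 2Q
Q* = 144/2 = 72

72


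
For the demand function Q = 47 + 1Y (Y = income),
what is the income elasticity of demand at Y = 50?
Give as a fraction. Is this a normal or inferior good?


dQ/dY = 1
At Y = 50: Q = 47 + 1*50 = 97
Ey = (dQ/dY)(Y/Q) = 1 * 50 / 97 = 50/97
Since Ey > 0, this is a normal good.

50/97 (normal good)


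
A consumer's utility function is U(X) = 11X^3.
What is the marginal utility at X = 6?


MU = dU/dX = 11*3*X^(3-1)
MU = 33*X^2
At X = 6:
MU = 33 * 6^2
MU = 33 * 36 = 1188

1188


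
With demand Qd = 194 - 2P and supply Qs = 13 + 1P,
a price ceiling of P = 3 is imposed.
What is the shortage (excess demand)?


At P = 3:
Qd = 194 - 2*3 = 188
Qs = 13 + 1*3 = 16
Shortage = Qd - Qs = 188 - 16 = 172

172


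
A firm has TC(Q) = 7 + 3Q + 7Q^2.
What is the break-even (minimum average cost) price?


AC(Q) = 7/Q + 3 + 7Q
To minimize: dAC/dQ = -7/Q^2 + 7 = 0
Q^2 = 7/7 = 1
Q* = 1
Min AC = 7/1 + 3 + 7*1
Min AC = 7 + 3 + 7 = 17

17


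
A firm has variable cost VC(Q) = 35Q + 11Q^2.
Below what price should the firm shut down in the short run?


AVC(Q) = VC(Q)/Q = 35 + 11Q
AVC is increasing in Q, so minimum AVC is at Q -> 0+.
Min AVC = 35
The firm should shut down if P < 35.

35


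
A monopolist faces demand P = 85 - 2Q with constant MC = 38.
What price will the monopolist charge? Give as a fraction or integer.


MR = 85 - 4Q
Set MR = MC: 85 - 4Q = 38
Q* = 47/4
Substitute into demand:
P* = 85 - 2*47/4 = 123/2

123/2


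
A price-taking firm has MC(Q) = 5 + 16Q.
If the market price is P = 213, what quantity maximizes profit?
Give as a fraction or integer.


In perfect competition, profit is maximized where P = MC.
213 = 5 + 16Q
208 = 16Q
Q* = 208/16 = 13

13


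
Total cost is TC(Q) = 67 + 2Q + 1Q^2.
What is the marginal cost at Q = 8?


MC = dTC/dQ = 2 + 2*1*Q
At Q = 8:
MC = 2 + 2*8
MC = 2 + 16 = 18

18


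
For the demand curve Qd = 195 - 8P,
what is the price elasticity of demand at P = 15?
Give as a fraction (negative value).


dQ/dP = -8
At P = 15: Q = 195 - 8*15 = 75
E = (dQ/dP)(P/Q) = (-8)(15/75) = -8/5

-8/5


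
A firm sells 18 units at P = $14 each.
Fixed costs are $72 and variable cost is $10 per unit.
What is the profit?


Total Revenue = P * Q = 14 * 18 = $252
Total Cost = FC + VC*Q = 72 + 10*18 = $252
Profit = TR - TC = 252 - 252 = $0

$0


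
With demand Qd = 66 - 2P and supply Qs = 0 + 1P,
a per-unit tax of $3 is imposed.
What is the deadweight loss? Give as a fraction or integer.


Pre-tax equilibrium quantity: Q* = 22
Post-tax equilibrium quantity: Q_tax = 20
Reduction in quantity: Q* - Q_tax = 2
DWL = (1/2) * tax * (Q* - Q_tax)
DWL = (1/2) * 3 * 2 = 3

3


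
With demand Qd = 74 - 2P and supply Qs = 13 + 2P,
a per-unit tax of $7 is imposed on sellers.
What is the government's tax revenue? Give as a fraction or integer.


With tax on sellers, new supply: Qs' = 13 + 2(P - 7)
= 2P - 1
New equilibrium quantity:
Q_new = 73/2
Tax revenue = tax * Q_new = 7 * 73/2 = 511/2

511/2


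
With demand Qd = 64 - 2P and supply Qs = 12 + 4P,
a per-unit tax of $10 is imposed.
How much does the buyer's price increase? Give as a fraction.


With a per-unit tax, the buyer's price increase depends on relative slopes.
Supply slope: d = 4, Demand slope: b = 2
Buyer's price increase = d * tax / (b + d)
= 4 * 10 / (2 + 4)
= 40 / 6 = 20/3

20/3


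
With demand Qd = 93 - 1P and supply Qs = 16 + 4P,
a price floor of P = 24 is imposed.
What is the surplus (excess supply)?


At P = 24:
Qd = 93 - 1*24 = 69
Qs = 16 + 4*24 = 112
Surplus = Qs - Qd = 112 - 69 = 43

43


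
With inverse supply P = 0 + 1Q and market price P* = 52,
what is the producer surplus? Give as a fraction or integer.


Minimum supply price (at Q=0): P_min = 0
Quantity supplied at P* = 52:
Q* = (52 - 0)/1 = 52
PS = (1/2) * Q* * (P* - P_min)
PS = (1/2) * 52 * (52 - 0)
PS = (1/2) * 52 * 52 = 1352

1352


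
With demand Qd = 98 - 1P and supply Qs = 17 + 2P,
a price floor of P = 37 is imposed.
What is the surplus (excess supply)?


At P = 37:
Qd = 98 - 1*37 = 61
Qs = 17 + 2*37 = 91
Surplus = Qs - Qd = 91 - 61 = 30

30


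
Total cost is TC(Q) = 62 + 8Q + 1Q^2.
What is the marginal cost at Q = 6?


MC = dTC/dQ = 8 + 2*1*Q
At Q = 6:
MC = 8 + 2*6
MC = 8 + 12 = 20

20


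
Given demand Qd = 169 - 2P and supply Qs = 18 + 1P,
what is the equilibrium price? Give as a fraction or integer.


At equilibrium, Qd = Qs.
169 - 2P = 18 + 1P
169 - 18 = 2P + 1P
151 = 3P
P* = 151/3 = 151/3

151/3


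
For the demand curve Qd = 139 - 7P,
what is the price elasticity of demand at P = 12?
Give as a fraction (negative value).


dQ/dP = -7
At P = 12: Q = 139 - 7*12 = 55
E = (dQ/dP)(P/Q) = (-7)(12/55) = -84/55

-84/55


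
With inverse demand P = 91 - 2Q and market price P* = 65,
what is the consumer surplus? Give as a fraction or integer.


Maximum willingness to pay (at Q=0): P_max = 91
Quantity demanded at P* = 65:
Q* = (91 - 65)/2 = 13
CS = (1/2) * Q* * (P_max - P*)
CS = (1/2) * 13 * (91 - 65)
CS = (1/2) * 13 * 26 = 169

169


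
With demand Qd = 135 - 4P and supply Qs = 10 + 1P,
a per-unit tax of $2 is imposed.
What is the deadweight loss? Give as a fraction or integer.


Pre-tax equilibrium quantity: Q* = 35
Post-tax equilibrium quantity: Q_tax = 167/5
Reduction in quantity: Q* - Q_tax = 8/5
DWL = (1/2) * tax * (Q* - Q_tax)
DWL = (1/2) * 2 * 8/5 = 8/5

8/5


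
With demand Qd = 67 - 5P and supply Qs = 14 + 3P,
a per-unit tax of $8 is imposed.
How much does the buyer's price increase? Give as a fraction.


With a per-unit tax, the buyer's price increase depends on relative slopes.
Supply slope: d = 3, Demand slope: b = 5
Buyer's price increase = d * tax / (b + d)
= 3 * 8 / (5 + 3)
= 24 / 8 = 3

3


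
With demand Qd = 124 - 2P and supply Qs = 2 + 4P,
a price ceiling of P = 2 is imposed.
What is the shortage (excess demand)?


At P = 2:
Qd = 124 - 2*2 = 120
Qs = 2 + 4*2 = 10
Shortage = Qd - Qs = 120 - 10 = 110

110


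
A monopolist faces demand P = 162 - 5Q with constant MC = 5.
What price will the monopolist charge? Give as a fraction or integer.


MR = 162 - 10Q
Set MR = MC: 162 - 10Q = 5
Q* = 157/10
Substitute into demand:
P* = 162 - 5*157/10 = 167/2

167/2


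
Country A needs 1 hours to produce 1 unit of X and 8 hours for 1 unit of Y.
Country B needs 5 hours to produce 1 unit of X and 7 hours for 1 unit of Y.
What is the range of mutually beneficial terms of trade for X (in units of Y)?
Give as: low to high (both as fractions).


Opportunity cost of X for Country A = hours_X / hours_Y = 1/8 = 1/8 units of Y
Opportunity cost of X for Country B = hours_X / hours_Y = 5/7 = 5/7 units of Y
Terms of trade must be between the two opportunity costs.
Range: 1/8 to 5/7

1/8 to 5/7


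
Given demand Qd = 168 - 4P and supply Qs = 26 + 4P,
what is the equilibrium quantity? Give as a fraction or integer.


First find equilibrium price:
168 - 4P = 26 + 4P
P* = 142/8 = 71/4
Then substitute into demand:
Q* = 168 - 4 * 71/4 = 97

97


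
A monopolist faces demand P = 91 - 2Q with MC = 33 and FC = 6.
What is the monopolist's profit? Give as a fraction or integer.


MR = MC: 91 - 4Q = 33
Q* = 29/2
P* = 91 - 2*29/2 = 62
Profit = (P* - MC)*Q* - FC
= (62 - 33)*29/2 - 6
= 29*29/2 - 6
= 841/2 - 6 = 829/2

829/2


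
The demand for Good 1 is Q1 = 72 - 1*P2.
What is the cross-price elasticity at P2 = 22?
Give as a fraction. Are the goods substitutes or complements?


dQ1/dP2 = -1
At P2 = 22: Q1 = 72 - 1*22 = 50
Exy = (dQ1/dP2)(P2/Q1) = -1 * 22 / 50 = -11/25
Since Exy < 0, the goods are complements.

-11/25 (complements)


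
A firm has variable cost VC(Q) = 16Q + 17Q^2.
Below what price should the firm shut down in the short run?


AVC(Q) = VC(Q)/Q = 16 + 17Q
AVC is increasing in Q, so minimum AVC is at Q -> 0+.
Min AVC = 16
The firm should shut down if P < 16.

16


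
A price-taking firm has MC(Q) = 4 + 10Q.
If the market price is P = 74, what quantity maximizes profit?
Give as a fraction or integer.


In perfect competition, profit is maximized where P = MC.
74 = 4 + 10Q
70 = 10Q
Q* = 70/10 = 7

7


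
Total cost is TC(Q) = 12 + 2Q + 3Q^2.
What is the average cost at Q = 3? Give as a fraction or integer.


TC(3) = 12 + 2*3 + 3*3^2
TC(3) = 12 + 6 + 27 = 45
AC = TC/Q = 45/3 = 15

15


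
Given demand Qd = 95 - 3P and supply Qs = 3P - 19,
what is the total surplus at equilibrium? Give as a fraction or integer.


Find equilibrium: 95 - 3P = 3P - 19
95 + 19 = 6P
P* = 114/6 = 19
Q* = 3*19 - 19 = 38
Inverse demand: P = 95/3 - Q/3, so P_max = 95/3
Inverse supply: P = 19/3 + Q/3, so P_min = 19/3
CS = (1/2) * 38 * (95/3 - 19) = 722/3
PS = (1/2) * 38 * (19 - 19/3) = 722/3
TS = CS + PS = 722/3 + 722/3 = 1444/3

1444/3


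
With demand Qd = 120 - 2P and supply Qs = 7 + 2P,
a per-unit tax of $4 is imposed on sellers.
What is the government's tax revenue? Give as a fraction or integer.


With tax on sellers, new supply: Qs' = 7 + 2(P - 4)
= 2P - 1
New equilibrium quantity:
Q_new = 119/2
Tax revenue = tax * Q_new = 4 * 119/2 = 238

238


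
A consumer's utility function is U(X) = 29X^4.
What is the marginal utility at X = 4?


MU = dU/dX = 29*4*X^(4-1)
MU = 116*X^3
At X = 4:
MU = 116 * 4^3
MU = 116 * 64 = 7424

7424


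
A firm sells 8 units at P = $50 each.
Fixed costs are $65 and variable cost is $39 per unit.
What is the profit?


Total Revenue = P * Q = 50 * 8 = $400
Total Cost = FC + VC*Q = 65 + 39*8 = $377
Profit = TR - TC = 400 - 377 = $23

$23


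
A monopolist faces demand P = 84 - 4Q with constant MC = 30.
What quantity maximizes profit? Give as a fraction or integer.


TR = P*Q = (84 - 4Q)Q = 84Q - 4Q^2
MR = dTR/dQ = 84 - 8Q
Set MR = MC:
84 - 8Q = 30
54 = 8Q
Q* = 54/8 = 27/4

27/4


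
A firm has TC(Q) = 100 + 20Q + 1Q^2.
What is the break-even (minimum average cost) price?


AC(Q) = 100/Q + 20 + 1Q
To minimize: dAC/dQ = -100/Q^2 + 1 = 0
Q^2 = 100/1 = 100
Q* = 10
Min AC = 100/10 + 20 + 1*10
Min AC = 10 + 20 + 10 = 40

40


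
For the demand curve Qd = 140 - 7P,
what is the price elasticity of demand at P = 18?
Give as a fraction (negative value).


dQ/dP = -7
At P = 18: Q = 140 - 7*18 = 14
E = (dQ/dP)(P/Q) = (-7)(18/14) = -9

-9


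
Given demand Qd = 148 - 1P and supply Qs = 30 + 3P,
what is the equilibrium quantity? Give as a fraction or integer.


First find equilibrium price:
148 - 1P = 30 + 3P
P* = 118/4 = 59/2
Then substitute into demand:
Q* = 148 - 1 * 59/2 = 237/2

237/2


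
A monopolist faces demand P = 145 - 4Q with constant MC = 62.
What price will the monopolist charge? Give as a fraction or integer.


MR = 145 - 8Q
Set MR = MC: 145 - 8Q = 62
Q* = 83/8
Substitute into demand:
P* = 145 - 4*83/8 = 207/2

207/2


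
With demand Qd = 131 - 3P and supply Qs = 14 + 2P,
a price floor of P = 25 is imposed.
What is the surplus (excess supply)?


At P = 25:
Qd = 131 - 3*25 = 56
Qs = 14 + 2*25 = 64
Surplus = Qs - Qd = 64 - 56 = 8

8


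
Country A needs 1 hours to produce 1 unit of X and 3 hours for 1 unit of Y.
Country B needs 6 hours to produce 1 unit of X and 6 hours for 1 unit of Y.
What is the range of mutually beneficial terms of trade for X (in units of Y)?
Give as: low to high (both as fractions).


Opportunity cost of X for Country A = hours_X / hours_Y = 1/3 = 1/3 units of Y
Opportunity cost of X for Country B = hours_X / hours_Y = 6/6 = 1 units of Y
Terms of trade must be between the two opportunity costs.
Range: 1/3 to 1

1/3 to 1


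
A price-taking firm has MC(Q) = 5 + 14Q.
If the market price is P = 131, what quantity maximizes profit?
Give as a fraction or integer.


In perfect competition, profit is maximized where P = MC.
131 = 5 + 14Q
126 = 14Q
Q* = 126/14 = 9

9


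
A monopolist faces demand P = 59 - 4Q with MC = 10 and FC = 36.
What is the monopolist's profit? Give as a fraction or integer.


MR = MC: 59 - 8Q = 10
Q* = 49/8
P* = 59 - 4*49/8 = 69/2
Profit = (P* - MC)*Q* - FC
= (69/2 - 10)*49/8 - 36
= 49/2*49/8 - 36
= 2401/16 - 36 = 1825/16

1825/16


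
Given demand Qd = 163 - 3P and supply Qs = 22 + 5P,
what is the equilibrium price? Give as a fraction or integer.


At equilibrium, Qd = Qs.
163 - 3P = 22 + 5P
163 - 22 = 3P + 5P
141 = 8P
P* = 141/8 = 141/8

141/8


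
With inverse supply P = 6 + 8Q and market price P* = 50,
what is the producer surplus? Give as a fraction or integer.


Minimum supply price (at Q=0): P_min = 6
Quantity supplied at P* = 50:
Q* = (50 - 6)/8 = 11/2
PS = (1/2) * Q* * (P* - P_min)
PS = (1/2) * 11/2 * (50 - 6)
PS = (1/2) * 11/2 * 44 = 121

121


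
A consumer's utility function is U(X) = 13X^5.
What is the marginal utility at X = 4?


MU = dU/dX = 13*5*X^(5-1)
MU = 65*X^4
At X = 4:
MU = 65 * 4^4
MU = 65 * 256 = 16640

16640


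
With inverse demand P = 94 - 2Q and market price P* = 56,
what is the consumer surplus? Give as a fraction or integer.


Maximum willingness to pay (at Q=0): P_max = 94
Quantity demanded at P* = 56:
Q* = (94 - 56)/2 = 19
CS = (1/2) * Q* * (P_max - P*)
CS = (1/2) * 19 * (94 - 56)
CS = (1/2) * 19 * 38 = 361

361


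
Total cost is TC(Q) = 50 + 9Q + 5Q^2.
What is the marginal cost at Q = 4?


MC = dTC/dQ = 9 + 2*5*Q
At Q = 4:
MC = 9 + 10*4
MC = 9 + 40 = 49

49


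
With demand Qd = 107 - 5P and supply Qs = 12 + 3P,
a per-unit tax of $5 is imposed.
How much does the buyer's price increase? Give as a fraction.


With a per-unit tax, the buyer's price increase depends on relative slopes.
Supply slope: d = 3, Demand slope: b = 5
Buyer's price increase = d * tax / (b + d)
= 3 * 5 / (5 + 3)
= 15 / 8 = 15/8

15/8


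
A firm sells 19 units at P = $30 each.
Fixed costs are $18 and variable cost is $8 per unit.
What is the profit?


Total Revenue = P * Q = 30 * 19 = $570
Total Cost = FC + VC*Q = 18 + 8*19 = $170
Profit = TR - TC = 570 - 170 = $400

$400


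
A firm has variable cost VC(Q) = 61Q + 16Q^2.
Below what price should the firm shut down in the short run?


AVC(Q) = VC(Q)/Q = 61 + 16Q
AVC is increasing in Q, so minimum AVC is at Q -> 0+.
Min AVC = 61
The firm should shut down if P < 61.

61


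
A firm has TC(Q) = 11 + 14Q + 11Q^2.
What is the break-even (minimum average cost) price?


AC(Q) = 11/Q + 14 + 11Q
To minimize: dAC/dQ = -11/Q^2 + 11 = 0
Q^2 = 11/11 = 1
Q* = 1
Min AC = 11/1 + 14 + 11*1
Min AC = 11 + 14 + 11 = 36

36


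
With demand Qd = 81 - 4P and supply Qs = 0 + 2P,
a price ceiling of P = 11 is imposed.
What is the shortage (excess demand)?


At P = 11:
Qd = 81 - 4*11 = 37
Qs = 0 + 2*11 = 22
Shortage = Qd - Qs = 37 - 22 = 15

15


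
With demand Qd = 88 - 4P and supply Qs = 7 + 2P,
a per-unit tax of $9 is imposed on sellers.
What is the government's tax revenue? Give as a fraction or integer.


With tax on sellers, new supply: Qs' = 7 + 2(P - 9)
= 2P - 11
New equilibrium quantity:
Q_new = 22
Tax revenue = tax * Q_new = 9 * 22 = 198

198


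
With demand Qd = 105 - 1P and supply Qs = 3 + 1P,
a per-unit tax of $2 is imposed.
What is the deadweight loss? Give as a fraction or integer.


Pre-tax equilibrium quantity: Q* = 54
Post-tax equilibrium quantity: Q_tax = 53
Reduction in quantity: Q* - Q_tax = 1
DWL = (1/2) * tax * (Q* - Q_tax)
DWL = (1/2) * 2 * 1 = 1

1


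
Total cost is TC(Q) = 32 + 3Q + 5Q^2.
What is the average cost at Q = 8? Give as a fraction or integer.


TC(8) = 32 + 3*8 + 5*8^2
TC(8) = 32 + 24 + 320 = 376
AC = TC/Q = 376/8 = 47

47


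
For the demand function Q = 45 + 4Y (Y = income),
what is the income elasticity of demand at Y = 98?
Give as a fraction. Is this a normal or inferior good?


dQ/dY = 4
At Y = 98: Q = 45 + 4*98 = 437
Ey = (dQ/dY)(Y/Q) = 4 * 98 / 437 = 392/437
Since Ey > 0, this is a normal good.

392/437 (normal good)


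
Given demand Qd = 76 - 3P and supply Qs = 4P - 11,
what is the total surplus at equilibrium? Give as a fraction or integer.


Find equilibrium: 76 - 3P = 4P - 11
76 + 11 = 7P
P* = 87/7 = 87/7
Q* = 4*87/7 - 11 = 271/7
Inverse demand: P = 76/3 - Q/3, so P_max = 76/3
Inverse supply: P = 11/4 + Q/4, so P_min = 11/4
CS = (1/2) * 271/7 * (76/3 - 87/7) = 73441/294
PS = (1/2) * 271/7 * (87/7 - 11/4) = 73441/392
TS = CS + PS = 73441/294 + 73441/392 = 73441/168

73441/168


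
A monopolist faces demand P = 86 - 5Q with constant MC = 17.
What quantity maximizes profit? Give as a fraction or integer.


TR = P*Q = (86 - 5Q)Q = 86Q - 5Q^2
MR = dTR/dQ = 86 - 10Q
Set MR = MC:
86 - 10Q = 17
69 = 10Q
Q* = 69/10 = 69/10

69/10


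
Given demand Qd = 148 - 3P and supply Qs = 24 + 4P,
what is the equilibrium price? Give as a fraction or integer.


At equilibrium, Qd = Qs.
148 - 3P = 24 + 4P
148 - 24 = 3P + 4P
124 = 7P
P* = 124/7 = 124/7

124/7


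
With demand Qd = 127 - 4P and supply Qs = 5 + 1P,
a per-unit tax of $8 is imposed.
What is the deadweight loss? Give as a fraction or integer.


Pre-tax equilibrium quantity: Q* = 147/5
Post-tax equilibrium quantity: Q_tax = 23
Reduction in quantity: Q* - Q_tax = 32/5
DWL = (1/2) * tax * (Q* - Q_tax)
DWL = (1/2) * 8 * 32/5 = 128/5

128/5


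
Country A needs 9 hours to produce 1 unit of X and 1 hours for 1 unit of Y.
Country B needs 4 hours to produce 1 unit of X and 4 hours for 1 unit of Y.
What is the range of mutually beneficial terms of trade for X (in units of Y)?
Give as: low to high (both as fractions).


Opportunity cost of X for Country A = hours_X / hours_Y = 9/1 = 9 units of Y
Opportunity cost of X for Country B = hours_X / hours_Y = 4/4 = 1 units of Y
Terms of trade must be between the two opportunity costs.
Range: 1 to 9

1 to 9


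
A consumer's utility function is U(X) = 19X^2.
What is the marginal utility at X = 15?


MU = dU/dX = 19*2*X^(2-1)
MU = 38*X^1
At X = 15:
MU = 38 * 15^1
MU = 38 * 15 = 570

570


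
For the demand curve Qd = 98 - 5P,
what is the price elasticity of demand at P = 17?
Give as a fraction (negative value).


dQ/dP = -5
At P = 17: Q = 98 - 5*17 = 13
E = (dQ/dP)(P/Q) = (-5)(17/13) = -85/13

-85/13


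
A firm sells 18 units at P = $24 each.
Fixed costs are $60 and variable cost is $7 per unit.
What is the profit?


Total Revenue = P * Q = 24 * 18 = $432
Total Cost = FC + VC*Q = 60 + 7*18 = $186
Profit = TR - TC = 432 - 186 = $246

$246


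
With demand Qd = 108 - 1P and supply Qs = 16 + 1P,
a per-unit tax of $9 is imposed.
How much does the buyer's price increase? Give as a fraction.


With a per-unit tax, the buyer's price increase depends on relative slopes.
Supply slope: d = 1, Demand slope: b = 1
Buyer's price increase = d * tax / (b + d)
= 1 * 9 / (1 + 1)
= 9 / 2 = 9/2

9/2


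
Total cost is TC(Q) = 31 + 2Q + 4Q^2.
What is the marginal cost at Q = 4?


MC = dTC/dQ = 2 + 2*4*Q
At Q = 4:
MC = 2 + 8*4
MC = 2 + 32 = 34

34


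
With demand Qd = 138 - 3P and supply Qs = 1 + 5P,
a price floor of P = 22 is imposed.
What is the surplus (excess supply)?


At P = 22:
Qd = 138 - 3*22 = 72
Qs = 1 + 5*22 = 111
Surplus = Qs - Qd = 111 - 72 = 39

39


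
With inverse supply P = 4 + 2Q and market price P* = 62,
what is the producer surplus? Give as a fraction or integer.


Minimum supply price (at Q=0): P_min = 4
Quantity supplied at P* = 62:
Q* = (62 - 4)/2 = 29
PS = (1/2) * Q* * (P* - P_min)
PS = (1/2) * 29 * (62 - 4)
PS = (1/2) * 29 * 58 = 841

841


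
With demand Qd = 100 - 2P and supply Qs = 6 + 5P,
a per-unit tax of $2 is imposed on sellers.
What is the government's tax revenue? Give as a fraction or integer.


With tax on sellers, new supply: Qs' = 6 + 5(P - 2)
= 5P - 4
New equilibrium quantity:
Q_new = 492/7
Tax revenue = tax * Q_new = 2 * 492/7 = 984/7

984/7


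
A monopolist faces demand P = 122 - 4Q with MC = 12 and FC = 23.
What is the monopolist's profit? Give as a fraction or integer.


MR = MC: 122 - 8Q = 12
Q* = 55/4
P* = 122 - 4*55/4 = 67
Profit = (P* - MC)*Q* - FC
= (67 - 12)*55/4 - 23
= 55*55/4 - 23
= 3025/4 - 23 = 2933/4

2933/4


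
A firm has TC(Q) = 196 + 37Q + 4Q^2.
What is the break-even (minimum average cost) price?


AC(Q) = 196/Q + 37 + 4Q
To minimize: dAC/dQ = -196/Q^2 + 4 = 0
Q^2 = 196/4 = 49
Q* = 7
Min AC = 196/7 + 37 + 4*7
Min AC = 28 + 37 + 28 = 93

93


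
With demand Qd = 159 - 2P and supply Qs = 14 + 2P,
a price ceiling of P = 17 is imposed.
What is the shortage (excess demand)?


At P = 17:
Qd = 159 - 2*17 = 125
Qs = 14 + 2*17 = 48
Shortage = Qd - Qs = 125 - 48 = 77

77


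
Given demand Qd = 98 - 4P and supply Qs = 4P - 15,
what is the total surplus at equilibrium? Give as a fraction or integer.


Find equilibrium: 98 - 4P = 4P - 15
98 + 15 = 8P
P* = 113/8 = 113/8
Q* = 4*113/8 - 15 = 83/2
Inverse demand: P = 49/2 - Q/4, so P_max = 49/2
Inverse supply: P = 15/4 + Q/4, so P_min = 15/4
CS = (1/2) * 83/2 * (49/2 - 113/8) = 6889/32
PS = (1/2) * 83/2 * (113/8 - 15/4) = 6889/32
TS = CS + PS = 6889/32 + 6889/32 = 6889/16

6889/16


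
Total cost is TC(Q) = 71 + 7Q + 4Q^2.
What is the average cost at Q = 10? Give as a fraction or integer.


TC(10) = 71 + 7*10 + 4*10^2
TC(10) = 71 + 70 + 400 = 541
AC = TC/Q = 541/10 = 541/10

541/10


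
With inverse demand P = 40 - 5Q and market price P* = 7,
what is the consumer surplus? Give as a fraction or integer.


Maximum willingness to pay (at Q=0): P_max = 40
Quantity demanded at P* = 7:
Q* = (40 - 7)/5 = 33/5
CS = (1/2) * Q* * (P_max - P*)
CS = (1/2) * 33/5 * (40 - 7)
CS = (1/2) * 33/5 * 33 = 1089/10

1089/10


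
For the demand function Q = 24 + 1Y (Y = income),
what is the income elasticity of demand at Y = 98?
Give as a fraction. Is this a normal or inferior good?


dQ/dY = 1
At Y = 98: Q = 24 + 1*98 = 122
Ey = (dQ/dY)(Y/Q) = 1 * 98 / 122 = 49/61
Since Ey > 0, this is a normal good.

49/61 (normal good)


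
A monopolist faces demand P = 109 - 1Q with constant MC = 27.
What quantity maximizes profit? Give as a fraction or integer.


TR = P*Q = (109 - 1Q)Q = 109Q - 1Q^2
MR = dTR/dQ = 109 - 2Q
Set MR = MC:
109 - 2Q = 27
82 = 2Q
Q* = 82/2 = 41

41


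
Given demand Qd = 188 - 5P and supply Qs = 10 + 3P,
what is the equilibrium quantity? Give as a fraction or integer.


First find equilibrium price:
188 - 5P = 10 + 3P
P* = 178/8 = 89/4
Then substitute into demand:
Q* = 188 - 5 * 89/4 = 307/4

307/4


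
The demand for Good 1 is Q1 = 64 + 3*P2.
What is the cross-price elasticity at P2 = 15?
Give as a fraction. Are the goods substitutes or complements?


dQ1/dP2 = 3
At P2 = 15: Q1 = 64 + 3*15 = 109
Exy = (dQ1/dP2)(P2/Q1) = 3 * 15 / 109 = 45/109
Since Exy > 0, the goods are substitutes.

45/109 (substitutes)


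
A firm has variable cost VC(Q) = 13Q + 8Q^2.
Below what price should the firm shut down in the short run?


AVC(Q) = VC(Q)/Q = 13 + 8Q
AVC is increasing in Q, so minimum AVC is at Q -> 0+.
Min AVC = 13
The firm should shut down if P < 13.

13


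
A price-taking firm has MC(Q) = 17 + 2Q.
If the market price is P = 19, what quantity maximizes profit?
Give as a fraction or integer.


In perfect competition, profit is maximized where P = MC.
19 = 17 + 2Q
2 = 2Q
Q* = 2/2 = 1

1


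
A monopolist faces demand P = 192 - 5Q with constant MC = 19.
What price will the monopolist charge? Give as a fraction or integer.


MR = 192 - 10Q
Set MR = MC: 192 - 10Q = 19
Q* = 173/10
Substitute into demand:
P* = 192 - 5*173/10 = 211/2

211/2


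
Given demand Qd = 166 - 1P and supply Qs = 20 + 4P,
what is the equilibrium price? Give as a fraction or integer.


At equilibrium, Qd = Qs.
166 - 1P = 20 + 4P
166 - 20 = 1P + 4P
146 = 5P
P* = 146/5 = 146/5

146/5


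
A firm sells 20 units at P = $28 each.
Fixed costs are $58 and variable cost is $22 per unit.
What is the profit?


Total Revenue = P * Q = 28 * 20 = $560
Total Cost = FC + VC*Q = 58 + 22*20 = $498
Profit = TR - TC = 560 - 498 = $62

$62


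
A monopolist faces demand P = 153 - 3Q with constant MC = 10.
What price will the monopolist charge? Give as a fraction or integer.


MR = 153 - 6Q
Set MR = MC: 153 - 6Q = 10
Q* = 143/6
Substitute into demand:
P* = 153 - 3*143/6 = 163/2

163/2


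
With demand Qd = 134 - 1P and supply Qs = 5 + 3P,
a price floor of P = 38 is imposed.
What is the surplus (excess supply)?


At P = 38:
Qd = 134 - 1*38 = 96
Qs = 5 + 3*38 = 119
Surplus = Qs - Qd = 119 - 96 = 23

23


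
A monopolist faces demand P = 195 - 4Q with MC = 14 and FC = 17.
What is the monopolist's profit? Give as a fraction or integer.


MR = MC: 195 - 8Q = 14
Q* = 181/8
P* = 195 - 4*181/8 = 209/2
Profit = (P* - MC)*Q* - FC
= (209/2 - 14)*181/8 - 17
= 181/2*181/8 - 17
= 32761/16 - 17 = 32489/16

32489/16


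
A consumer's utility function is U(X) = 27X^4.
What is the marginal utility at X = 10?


MU = dU/dX = 27*4*X^(4-1)
MU = 108*X^3
At X = 10:
MU = 108 * 10^3
MU = 108 * 1000 = 108000

108000


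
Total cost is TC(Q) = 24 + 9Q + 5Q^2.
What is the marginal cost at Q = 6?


MC = dTC/dQ = 9 + 2*5*Q
At Q = 6:
MC = 9 + 10*6
MC = 9 + 60 = 69

69


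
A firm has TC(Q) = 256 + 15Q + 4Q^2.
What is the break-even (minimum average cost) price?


AC(Q) = 256/Q + 15 + 4Q
To minimize: dAC/dQ = -256/Q^2 + 4 = 0
Q^2 = 256/4 = 64
Q* = 8
Min AC = 256/8 + 15 + 4*8
Min AC = 32 + 15 + 32 = 79

79


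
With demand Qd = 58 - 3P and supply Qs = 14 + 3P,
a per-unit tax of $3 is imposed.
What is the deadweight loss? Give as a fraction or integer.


Pre-tax equilibrium quantity: Q* = 36
Post-tax equilibrium quantity: Q_tax = 63/2
Reduction in quantity: Q* - Q_tax = 9/2
DWL = (1/2) * tax * (Q* - Q_tax)
DWL = (1/2) * 3 * 9/2 = 27/4

27/4
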